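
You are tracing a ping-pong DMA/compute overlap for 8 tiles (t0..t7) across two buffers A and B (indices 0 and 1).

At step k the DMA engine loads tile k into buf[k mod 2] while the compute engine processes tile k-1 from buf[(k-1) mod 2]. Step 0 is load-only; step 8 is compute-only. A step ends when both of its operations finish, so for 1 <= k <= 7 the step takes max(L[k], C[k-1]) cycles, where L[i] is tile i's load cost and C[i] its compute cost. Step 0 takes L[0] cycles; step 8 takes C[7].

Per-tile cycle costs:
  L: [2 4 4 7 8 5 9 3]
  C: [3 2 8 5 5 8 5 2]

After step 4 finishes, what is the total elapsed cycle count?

end_cycle[4] = 26

step 0: L[0]=2 → dur=2, Σ=2 | A=load:t0 B=idle [load-only]
step 1: L[1]=4 C[0]=3 → dur=4, Σ=6 | A=compute:t0 B=load:t1 [load-bound]
step 2: L[2]=4 C[1]=2 → dur=4, Σ=10 | A=load:t2 B=compute:t1 [load-bound]
step 3: L[3]=7 C[2]=8 → dur=8, Σ=18 | A=compute:t2 B=load:t3 [compute-bound]
step 4: L[4]=8 C[3]=5 → dur=8, Σ=26 | A=load:t4 B=compute:t3 [load-bound]
step 5: L[5]=5 C[4]=5 → dur=5, Σ=31 | A=compute:t4 B=load:t5 [tied]
step 6: L[6]=9 C[5]=8 → dur=9, Σ=40 | A=load:t6 B=compute:t5 [load-bound]
step 7: L[7]=3 C[6]=5 → dur=5, Σ=45 | A=compute:t6 B=load:t7 [compute-bound]
step 8: C[7]=2 → dur=2, Σ=47 | A=idle B=compute:t7 [compute-only]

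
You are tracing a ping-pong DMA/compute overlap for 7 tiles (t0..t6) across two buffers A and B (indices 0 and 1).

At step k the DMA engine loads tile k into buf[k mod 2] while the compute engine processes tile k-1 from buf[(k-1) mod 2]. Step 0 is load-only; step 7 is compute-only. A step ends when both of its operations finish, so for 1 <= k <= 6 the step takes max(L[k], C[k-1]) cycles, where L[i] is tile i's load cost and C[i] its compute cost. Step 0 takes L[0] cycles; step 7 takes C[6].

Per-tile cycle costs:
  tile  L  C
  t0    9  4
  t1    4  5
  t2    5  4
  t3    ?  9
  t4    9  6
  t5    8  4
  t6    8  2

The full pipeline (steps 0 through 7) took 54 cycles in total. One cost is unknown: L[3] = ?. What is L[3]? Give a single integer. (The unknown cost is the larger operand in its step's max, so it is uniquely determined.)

step 0 = dur = L[0]=9 = 9
step 1 = dur = max(L[1]=4, C[0]=4) = 4
step 2 = dur = max(L[2]=5, C[1]=5) = 5
step 3 = dur = max(L[3]=?, C[2]=4) = L[3]  (unknown; binding)
step 4 = dur = max(L[4]=9, C[3]=9) = 9
step 5 = dur = max(L[5]=8, C[4]=6) = 8
step 6 = dur = max(L[6]=8, C[5]=4) = 8
step 7 = dur = C[6]=2 = 2
sum of known step durations = 45
dur[3] = total - known = 54 - 45 = 9
L[3] is the binding max in step 3, so L[3] = dur[3] = 9

L[3] = 9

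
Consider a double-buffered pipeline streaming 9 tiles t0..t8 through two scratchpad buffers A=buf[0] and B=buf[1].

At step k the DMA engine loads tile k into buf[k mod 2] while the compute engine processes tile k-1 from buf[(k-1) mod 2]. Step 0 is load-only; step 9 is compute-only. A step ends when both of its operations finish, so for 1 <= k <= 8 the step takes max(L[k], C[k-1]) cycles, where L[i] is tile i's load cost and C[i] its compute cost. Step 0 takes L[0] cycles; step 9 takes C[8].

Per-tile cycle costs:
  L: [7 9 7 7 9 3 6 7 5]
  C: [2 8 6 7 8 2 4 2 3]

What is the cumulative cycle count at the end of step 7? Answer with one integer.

end_cycle[7] = 61

k=0 load=t0/7c comp=- wait=7 total=7
k=1 load=t1/9c comp=t0/2c wait=9 total=16
k=2 load=t2/7c comp=t1/8c wait=8 total=24
k=3 load=t3/7c comp=t2/6c wait=7 total=31
k=4 load=t4/9c comp=t3/7c wait=9 total=40
k=5 load=t5/3c comp=t4/8c wait=8 total=48
k=6 load=t6/6c comp=t5/2c wait=6 total=54
k=7 load=t7/7c comp=t6/4c wait=7 total=61
k=8 load=t8/5c comp=t7/2c wait=5 total=66
k=9 load=- comp=t8/3c wait=3 total=69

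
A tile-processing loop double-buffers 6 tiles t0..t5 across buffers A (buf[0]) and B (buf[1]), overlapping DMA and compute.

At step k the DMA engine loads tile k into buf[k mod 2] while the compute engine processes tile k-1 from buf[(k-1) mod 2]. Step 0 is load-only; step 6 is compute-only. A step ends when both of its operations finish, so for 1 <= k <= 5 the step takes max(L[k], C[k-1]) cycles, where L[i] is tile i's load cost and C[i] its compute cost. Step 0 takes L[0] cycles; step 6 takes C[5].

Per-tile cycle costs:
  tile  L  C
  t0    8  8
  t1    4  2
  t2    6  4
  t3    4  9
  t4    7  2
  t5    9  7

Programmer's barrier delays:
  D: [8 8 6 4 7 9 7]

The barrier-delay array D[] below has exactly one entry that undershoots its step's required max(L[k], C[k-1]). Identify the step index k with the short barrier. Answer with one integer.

k=0 barrier L[0]=8→8c, D[0]=8 ok
k=1 barrier max(L[1]=4,C[0]=8)→8c, D[1]=8 ok
k=2 barrier max(L[2]=6,C[1]=2)→6c, D[2]=6 ok
k=3 barrier max(L[3]=4,C[2]=4)→4c, D[3]=4 ok
k=4 barrier max(L[4]=7,C[3]=9)→9c, D[4]=7 SHORT
k=5 barrier max(L[5]=9,C[4]=2)→9c, D[5]=9 ok
k=6 barrier C[5]=7→7c, D[6]=7 ok

hazard at step 4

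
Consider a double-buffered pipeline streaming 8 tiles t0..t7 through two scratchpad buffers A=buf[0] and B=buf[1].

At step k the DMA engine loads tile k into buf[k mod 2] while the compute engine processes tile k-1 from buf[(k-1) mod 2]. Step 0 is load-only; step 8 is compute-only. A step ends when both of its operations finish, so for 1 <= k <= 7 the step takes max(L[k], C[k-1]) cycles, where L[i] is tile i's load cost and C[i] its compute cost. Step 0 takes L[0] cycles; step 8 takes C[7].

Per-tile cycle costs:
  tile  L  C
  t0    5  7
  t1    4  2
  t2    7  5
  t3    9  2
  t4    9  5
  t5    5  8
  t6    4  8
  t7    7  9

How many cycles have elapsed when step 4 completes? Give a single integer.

end_cycle[4] = 37

step 0: L[0]=5 → dur=5, Σ=5 | A=load:t0 B=idle [load-only]
step 1: L[1]=4 C[0]=7 → dur=7, Σ=12 | A=compute:t0 B=load:t1 [compute-bound]
step 2: L[2]=7 C[1]=2 → dur=7, Σ=19 | A=load:t2 B=compute:t1 [load-bound]
step 3: L[3]=9 C[2]=5 → dur=9, Σ=28 | A=compute:t2 B=load:t3 [load-bound]
step 4: L[4]=9 C[3]=2 → dur=9, Σ=37 | A=load:t4 B=compute:t3 [load-bound]
step 5: L[5]=5 C[4]=5 → dur=5, Σ=42 | A=compute:t4 B=load:t5 [tied]
step 6: L[6]=4 C[5]=8 → dur=8, Σ=50 | A=load:t6 B=compute:t5 [compute-bound]
step 7: L[7]=7 C[6]=8 → dur=8, Σ=58 | A=compute:t6 B=load:t7 [compute-bound]
step 8: C[7]=9 → dur=9, Σ=67 | A=idle B=compute:t7 [compute-only]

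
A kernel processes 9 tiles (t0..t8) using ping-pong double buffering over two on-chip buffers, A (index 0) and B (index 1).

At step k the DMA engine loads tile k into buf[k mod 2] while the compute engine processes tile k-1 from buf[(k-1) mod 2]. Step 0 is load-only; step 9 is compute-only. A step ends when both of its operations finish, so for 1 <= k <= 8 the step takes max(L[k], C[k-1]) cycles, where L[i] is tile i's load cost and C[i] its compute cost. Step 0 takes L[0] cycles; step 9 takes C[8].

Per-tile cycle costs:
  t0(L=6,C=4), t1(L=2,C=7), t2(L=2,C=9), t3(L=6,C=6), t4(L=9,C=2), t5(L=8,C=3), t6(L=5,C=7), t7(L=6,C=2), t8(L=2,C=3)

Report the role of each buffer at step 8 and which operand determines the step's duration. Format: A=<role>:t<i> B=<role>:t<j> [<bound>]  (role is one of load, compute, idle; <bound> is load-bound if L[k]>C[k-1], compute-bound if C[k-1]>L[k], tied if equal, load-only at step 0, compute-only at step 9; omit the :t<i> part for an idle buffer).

step 8: A=load:t8 B=compute:t7 [tied]

step 0: L[0]=6 → dur=6, Σ=6 | A=load:t0 B=idle [load-only]
step 1: L[1]=2 C[0]=4 → dur=4, Σ=10 | A=compute:t0 B=load:t1 [compute-bound]
step 2: L[2]=2 C[1]=7 → dur=7, Σ=17 | A=load:t2 B=compute:t1 [compute-bound]
step 3: L[3]=6 C[2]=9 → dur=9, Σ=26 | A=compute:t2 B=load:t3 [compute-bound]
step 4: L[4]=9 C[3]=6 → dur=9, Σ=35 | A=load:t4 B=compute:t3 [load-bound]
step 5: L[5]=8 C[4]=2 → dur=8, Σ=43 | A=compute:t4 B=load:t5 [load-bound]
step 6: L[6]=5 C[5]=3 → dur=5, Σ=48 | A=load:t6 B=compute:t5 [load-bound]
step 7: L[7]=6 C[6]=7 → dur=7, Σ=55 | A=compute:t6 B=load:t7 [compute-bound]
step 8: L[8]=2 C[7]=2 → dur=2, Σ=57 | A=load:t8 B=compute:t7 [tied]
step 9: C[8]=3 → dur=3, Σ=60 | A=compute:t8 B=idle [compute-only]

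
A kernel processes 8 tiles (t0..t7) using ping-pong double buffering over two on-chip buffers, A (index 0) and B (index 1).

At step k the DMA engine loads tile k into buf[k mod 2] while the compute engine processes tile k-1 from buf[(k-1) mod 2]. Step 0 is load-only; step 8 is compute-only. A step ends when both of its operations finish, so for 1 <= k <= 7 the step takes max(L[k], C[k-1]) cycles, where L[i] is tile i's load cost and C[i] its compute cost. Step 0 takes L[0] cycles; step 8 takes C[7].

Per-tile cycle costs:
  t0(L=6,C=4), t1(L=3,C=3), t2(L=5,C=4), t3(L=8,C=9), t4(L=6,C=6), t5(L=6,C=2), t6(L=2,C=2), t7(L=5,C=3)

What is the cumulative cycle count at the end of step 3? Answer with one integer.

end_cycle[3] = 23

  0. 6=6c; end=6; A:t0 B:-
  1. max(3,4)=4c; end=10; A:t0 B:t1
  2. max(5,3)=5c; end=15; A:t2 B:t1
  3. max(8,4)=8c; end=23; A:t2 B:t3
  4. max(6,9)=9c; end=32; A:t4 B:t3
  5. max(6,6)=6c; end=38; A:t4 B:t5
  6. max(2,2)=2c; end=40; A:t6 B:t5
  7. max(5,2)=5c; end=45; A:t6 B:t7
  8. 3=3c; end=48; A:t6 B:t7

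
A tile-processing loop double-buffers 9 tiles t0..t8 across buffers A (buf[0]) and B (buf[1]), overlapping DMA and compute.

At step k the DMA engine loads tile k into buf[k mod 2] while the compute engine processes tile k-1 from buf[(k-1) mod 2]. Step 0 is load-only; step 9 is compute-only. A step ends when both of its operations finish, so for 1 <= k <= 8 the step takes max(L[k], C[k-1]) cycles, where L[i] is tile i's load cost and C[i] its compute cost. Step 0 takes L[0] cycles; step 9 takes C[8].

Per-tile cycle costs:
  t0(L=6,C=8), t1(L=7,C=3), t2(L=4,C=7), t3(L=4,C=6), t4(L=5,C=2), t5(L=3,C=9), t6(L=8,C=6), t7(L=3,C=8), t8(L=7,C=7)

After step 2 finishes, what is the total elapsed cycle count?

end_cycle[2] = 18

[0] DMA t0→A (6c) ∥ CU idle ⇒ 6c, clock 6
[1] DMA t1→B (7c) ∥ CU A:t0 (8c) ⇒ 8c, clock 14
[2] DMA t2→A (4c) ∥ CU B:t1 (3c) ⇒ 4c, clock 18
[3] DMA t3→B (4c) ∥ CU A:t2 (7c) ⇒ 7c, clock 25
[4] DMA t4→A (5c) ∥ CU B:t3 (6c) ⇒ 6c, clock 31
[5] DMA t5→B (3c) ∥ CU A:t4 (2c) ⇒ 3c, clock 34
[6] DMA t6→A (8c) ∥ CU B:t5 (9c) ⇒ 9c, clock 43
[7] DMA t7→B (3c) ∥ CU A:t6 (6c) ⇒ 6c, clock 49
[8] DMA t8→A (7c) ∥ CU B:t7 (8c) ⇒ 8c, clock 57
[9] DMA idle ∥ CU A:t8 (7c) ⇒ 7c, clock 64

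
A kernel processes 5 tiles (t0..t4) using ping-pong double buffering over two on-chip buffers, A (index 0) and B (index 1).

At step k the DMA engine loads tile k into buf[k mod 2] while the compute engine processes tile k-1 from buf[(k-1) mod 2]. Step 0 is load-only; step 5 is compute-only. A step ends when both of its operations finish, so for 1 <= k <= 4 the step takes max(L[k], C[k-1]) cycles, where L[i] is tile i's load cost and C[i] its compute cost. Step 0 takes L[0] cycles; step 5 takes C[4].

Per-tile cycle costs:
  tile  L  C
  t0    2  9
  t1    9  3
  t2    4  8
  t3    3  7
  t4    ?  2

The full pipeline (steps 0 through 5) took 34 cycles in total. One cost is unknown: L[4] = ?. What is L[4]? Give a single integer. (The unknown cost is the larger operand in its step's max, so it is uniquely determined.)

step 0: dur = L[0]=2 = 2
step 1: dur = max(L[1]=9, C[0]=9) = 9
step 2: dur = max(L[2]=4, C[1]=3) = 4
step 3: dur = max(L[3]=3, C[2]=8) = 8
step 4: dur = max(L[4]=?, C[3]=7) = L[4]  (unknown; binding)
step 5: dur = C[4]=2 = 2
sum of known step durations = 25
dur[4] = total - known = 34 - 25 = 9
L[4] is the binding max in step 4, so L[4] = dur[4] = 9

L[4] = 9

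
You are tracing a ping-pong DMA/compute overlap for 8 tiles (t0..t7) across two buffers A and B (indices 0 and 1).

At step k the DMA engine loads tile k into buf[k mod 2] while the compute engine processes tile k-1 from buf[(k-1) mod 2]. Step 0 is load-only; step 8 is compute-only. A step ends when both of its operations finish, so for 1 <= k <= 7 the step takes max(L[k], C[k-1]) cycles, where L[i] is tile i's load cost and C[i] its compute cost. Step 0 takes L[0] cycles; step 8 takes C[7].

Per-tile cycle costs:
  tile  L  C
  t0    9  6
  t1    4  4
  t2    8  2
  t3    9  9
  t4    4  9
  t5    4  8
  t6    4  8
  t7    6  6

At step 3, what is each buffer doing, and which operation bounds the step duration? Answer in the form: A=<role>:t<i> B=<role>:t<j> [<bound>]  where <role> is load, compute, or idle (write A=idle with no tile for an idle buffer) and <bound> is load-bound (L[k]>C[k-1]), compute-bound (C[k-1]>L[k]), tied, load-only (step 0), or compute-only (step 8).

[0] DMA t0→A (9c) ∥ CU idle ⇒ 9c, clock 9
[1] DMA t1→B (4c) ∥ CU A:t0 (6c) ⇒ 6c, clock 15
[2] DMA t2→A (8c) ∥ CU B:t1 (4c) ⇒ 8c, clock 23
[3] DMA t3→B (9c) ∥ CU A:t2 (2c) ⇒ 9c, clock 32
[4] DMA t4→A (4c) ∥ CU B:t3 (9c) ⇒ 9c, clock 41
[5] DMA t5→B (4c) ∥ CU A:t4 (9c) ⇒ 9c, clock 50
[6] DMA t6→A (4c) ∥ CU B:t5 (8c) ⇒ 8c, clock 58
[7] DMA t7→B (6c) ∥ CU A:t6 (8c) ⇒ 8c, clock 66
[8] DMA idle ∥ CU B:t7 (6c) ⇒ 6c, clock 72

step 3: A=compute:t2 B=load:t3 [load-bound]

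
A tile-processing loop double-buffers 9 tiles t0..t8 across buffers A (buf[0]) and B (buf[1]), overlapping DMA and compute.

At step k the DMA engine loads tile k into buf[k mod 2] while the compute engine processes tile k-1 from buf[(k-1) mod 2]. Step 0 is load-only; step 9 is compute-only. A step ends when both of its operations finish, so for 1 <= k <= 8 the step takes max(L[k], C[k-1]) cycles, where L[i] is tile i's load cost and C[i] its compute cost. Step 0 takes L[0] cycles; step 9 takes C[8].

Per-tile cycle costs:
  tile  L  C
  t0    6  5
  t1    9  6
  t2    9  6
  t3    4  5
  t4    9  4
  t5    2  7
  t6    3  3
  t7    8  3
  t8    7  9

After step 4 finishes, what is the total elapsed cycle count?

  0. 6=6c; end=6; A:t0 B:-
  1. max(9,5)=9c; end=15; A:t0 B:t1
  2. max(9,6)=9c; end=24; A:t2 B:t1
  3. max(4,6)=6c; end=30; A:t2 B:t3
  4. max(9,5)=9c; end=39; A:t4 B:t3
  5. max(2,4)=4c; end=43; A:t4 B:t5
  6. max(3,7)=7c; end=50; A:t6 B:t5
  7. max(8,3)=8c; end=58; A:t6 B:t7
  8. max(7,3)=7c; end=65; A:t8 B:t7
  9. 9=9c; end=74; A:t8 B:t7

end_cycle[4] = 39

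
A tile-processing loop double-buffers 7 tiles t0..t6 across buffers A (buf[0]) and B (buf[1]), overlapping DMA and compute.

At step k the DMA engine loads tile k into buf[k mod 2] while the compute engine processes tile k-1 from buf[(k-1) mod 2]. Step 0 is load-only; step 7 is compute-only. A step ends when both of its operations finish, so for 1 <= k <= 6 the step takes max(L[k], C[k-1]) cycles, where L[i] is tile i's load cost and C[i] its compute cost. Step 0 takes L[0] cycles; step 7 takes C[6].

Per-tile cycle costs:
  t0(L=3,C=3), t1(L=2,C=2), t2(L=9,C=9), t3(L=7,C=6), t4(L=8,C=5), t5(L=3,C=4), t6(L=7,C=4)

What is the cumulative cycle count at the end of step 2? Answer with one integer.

  0. 3=3c; end=3; A:t0 B:-
  1. max(2,3)=3c; end=6; A:t0 B:t1
  2. max(9,2)=9c; end=15; A:t2 B:t1
  3. max(7,9)=9c; end=24; A:t2 B:t3
  4. max(8,6)=8c; end=32; A:t4 B:t3
  5. max(3,5)=5c; end=37; A:t4 B:t5
  6. max(7,4)=7c; end=44; A:t6 B:t5
  7. 4=4c; end=48; A:t6 B:t5

end_cycle[2] = 15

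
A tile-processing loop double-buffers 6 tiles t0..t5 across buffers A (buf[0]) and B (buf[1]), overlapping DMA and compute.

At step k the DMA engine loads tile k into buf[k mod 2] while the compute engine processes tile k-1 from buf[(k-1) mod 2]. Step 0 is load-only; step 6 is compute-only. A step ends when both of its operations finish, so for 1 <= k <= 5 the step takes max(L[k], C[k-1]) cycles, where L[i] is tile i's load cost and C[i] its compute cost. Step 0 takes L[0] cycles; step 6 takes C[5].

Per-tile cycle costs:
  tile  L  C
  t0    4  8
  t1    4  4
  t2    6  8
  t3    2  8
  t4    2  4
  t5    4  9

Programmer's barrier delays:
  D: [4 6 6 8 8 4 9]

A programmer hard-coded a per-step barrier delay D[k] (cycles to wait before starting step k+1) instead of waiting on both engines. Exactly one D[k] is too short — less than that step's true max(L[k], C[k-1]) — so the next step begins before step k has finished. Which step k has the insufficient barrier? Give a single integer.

k=0 barrier L[0]=4→4c, D[0]=4 ok
k=1 barrier max(L[1]=4,C[0]=8)→8c, D[1]=6 SHORT
k=2 barrier max(L[2]=6,C[1]=4)→6c, D[2]=6 ok
k=3 barrier max(L[3]=2,C[2]=8)→8c, D[3]=8 ok
k=4 barrier max(L[4]=2,C[3]=8)→8c, D[4]=8 ok
k=5 barrier max(L[5]=4,C[4]=4)→4c, D[5]=4 ok
k=6 barrier C[5]=9→9c, D[6]=9 ok

hazard at step 1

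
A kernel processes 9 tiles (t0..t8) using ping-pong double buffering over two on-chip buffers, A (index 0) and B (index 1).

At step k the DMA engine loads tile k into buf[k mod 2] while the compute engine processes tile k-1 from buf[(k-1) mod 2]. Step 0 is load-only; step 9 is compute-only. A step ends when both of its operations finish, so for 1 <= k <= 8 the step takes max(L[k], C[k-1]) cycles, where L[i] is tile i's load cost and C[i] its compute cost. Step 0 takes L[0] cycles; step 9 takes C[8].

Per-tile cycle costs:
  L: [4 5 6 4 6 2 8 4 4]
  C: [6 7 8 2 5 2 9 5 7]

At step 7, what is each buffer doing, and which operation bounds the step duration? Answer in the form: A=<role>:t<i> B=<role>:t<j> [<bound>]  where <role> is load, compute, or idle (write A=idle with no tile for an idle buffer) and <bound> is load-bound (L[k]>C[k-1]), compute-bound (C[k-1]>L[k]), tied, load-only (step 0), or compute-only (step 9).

step 7: A=compute:t6 B=load:t7 [compute-bound]

  0. 4=4c; end=4; A:t0 B:-
  1. max(5,6)=6c; end=10; A:t0 B:t1
  2. max(6,7)=7c; end=17; A:t2 B:t1
  3. max(4,8)=8c; end=25; A:t2 B:t3
  4. max(6,2)=6c; end=31; A:t4 B:t3
  5. max(2,5)=5c; end=36; A:t4 B:t5
  6. max(8,2)=8c; end=44; A:t6 B:t5
  7. max(4,9)=9c; end=53; A:t6 B:t7
  8. max(4,5)=5c; end=58; A:t8 B:t7
  9. 7=7c; end=65; A:t8 B:t7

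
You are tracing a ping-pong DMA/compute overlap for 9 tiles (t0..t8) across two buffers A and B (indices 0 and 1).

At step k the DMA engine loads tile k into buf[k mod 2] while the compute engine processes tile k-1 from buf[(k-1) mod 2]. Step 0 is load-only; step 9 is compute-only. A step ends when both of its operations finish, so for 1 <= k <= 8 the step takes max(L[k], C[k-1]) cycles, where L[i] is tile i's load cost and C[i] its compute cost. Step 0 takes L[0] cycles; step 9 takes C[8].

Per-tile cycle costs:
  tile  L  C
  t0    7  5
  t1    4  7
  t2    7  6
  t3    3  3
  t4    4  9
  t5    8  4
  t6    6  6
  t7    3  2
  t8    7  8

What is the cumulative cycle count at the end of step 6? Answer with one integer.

[0] DMA t0→A (7c) ∥ CU idle ⇒ 7c, clock 7
[1] DMA t1→B (4c) ∥ CU A:t0 (5c) ⇒ 5c, clock 12
[2] DMA t2→A (7c) ∥ CU B:t1 (7c) ⇒ 7c, clock 19
[3] DMA t3→B (3c) ∥ CU A:t2 (6c) ⇒ 6c, clock 25
[4] DMA t4→A (4c) ∥ CU B:t3 (3c) ⇒ 4c, clock 29
[5] DMA t5→B (8c) ∥ CU A:t4 (9c) ⇒ 9c, clock 38
[6] DMA t6→A (6c) ∥ CU B:t5 (4c) ⇒ 6c, clock 44
[7] DMA t7→B (3c) ∥ CU A:t6 (6c) ⇒ 6c, clock 50
[8] DMA t8→A (7c) ∥ CU B:t7 (2c) ⇒ 7c, clock 57
[9] DMA idle ∥ CU A:t8 (8c) ⇒ 8c, clock 65

end_cycle[6] = 44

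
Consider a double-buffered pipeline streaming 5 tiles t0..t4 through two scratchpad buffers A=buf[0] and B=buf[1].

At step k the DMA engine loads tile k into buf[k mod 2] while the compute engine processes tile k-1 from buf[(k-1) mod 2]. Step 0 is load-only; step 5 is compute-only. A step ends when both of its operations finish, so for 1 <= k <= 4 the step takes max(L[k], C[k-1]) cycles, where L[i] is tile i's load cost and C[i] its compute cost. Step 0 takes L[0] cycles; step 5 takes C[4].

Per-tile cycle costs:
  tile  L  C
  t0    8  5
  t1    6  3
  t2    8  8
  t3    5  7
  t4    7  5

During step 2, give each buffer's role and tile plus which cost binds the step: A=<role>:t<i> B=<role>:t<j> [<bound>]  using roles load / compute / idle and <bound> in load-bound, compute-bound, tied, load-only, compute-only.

step 2: A=load:t2 B=compute:t1 [load-bound]

[0] DMA t0→A (8c) ∥ CU idle ⇒ 8c, clock 8
[1] DMA t1→B (6c) ∥ CU A:t0 (5c) ⇒ 6c, clock 14
[2] DMA t2→A (8c) ∥ CU B:t1 (3c) ⇒ 8c, clock 22
[3] DMA t3→B (5c) ∥ CU A:t2 (8c) ⇒ 8c, clock 30
[4] DMA t4→A (7c) ∥ CU B:t3 (7c) ⇒ 7c, clock 37
[5] DMA idle ∥ CU A:t4 (5c) ⇒ 5c, clock 42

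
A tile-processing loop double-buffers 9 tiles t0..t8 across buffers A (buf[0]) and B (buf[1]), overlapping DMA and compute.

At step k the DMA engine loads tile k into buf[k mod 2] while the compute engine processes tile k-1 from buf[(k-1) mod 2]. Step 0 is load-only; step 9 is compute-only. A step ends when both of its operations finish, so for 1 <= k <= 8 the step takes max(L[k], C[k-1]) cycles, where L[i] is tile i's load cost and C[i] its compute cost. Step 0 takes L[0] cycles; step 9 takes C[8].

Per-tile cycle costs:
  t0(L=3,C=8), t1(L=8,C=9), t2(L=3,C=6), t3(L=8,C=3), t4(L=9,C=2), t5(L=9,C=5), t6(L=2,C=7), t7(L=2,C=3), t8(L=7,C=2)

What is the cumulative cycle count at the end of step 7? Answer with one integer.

k=0 load=t0/3c comp=- wait=3 total=3
k=1 load=t1/8c comp=t0/8c wait=8 total=11
k=2 load=t2/3c comp=t1/9c wait=9 total=20
k=3 load=t3/8c comp=t2/6c wait=8 total=28
k=4 load=t4/9c comp=t3/3c wait=9 total=37
k=5 load=t5/9c comp=t4/2c wait=9 total=46
k=6 load=t6/2c comp=t5/5c wait=5 total=51
k=7 load=t7/2c comp=t6/7c wait=7 total=58
k=8 load=t8/7c comp=t7/3c wait=7 total=65
k=9 load=- comp=t8/2c wait=2 total=67

end_cycle[7] = 58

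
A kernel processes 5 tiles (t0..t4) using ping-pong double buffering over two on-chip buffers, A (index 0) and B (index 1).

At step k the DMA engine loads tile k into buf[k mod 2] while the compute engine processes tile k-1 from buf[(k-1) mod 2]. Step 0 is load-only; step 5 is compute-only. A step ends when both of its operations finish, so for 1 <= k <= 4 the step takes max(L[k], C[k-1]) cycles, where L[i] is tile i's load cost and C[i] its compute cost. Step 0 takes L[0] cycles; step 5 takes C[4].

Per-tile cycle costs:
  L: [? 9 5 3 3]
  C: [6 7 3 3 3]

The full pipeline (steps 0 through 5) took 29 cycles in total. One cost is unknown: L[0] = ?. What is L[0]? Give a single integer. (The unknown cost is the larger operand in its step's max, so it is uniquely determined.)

L[0] = 4

step 0 | dur = L[0]=? = L[0]  (unknown; binding)
step 1 | dur = max(L[1]=9, C[0]=6) = 9
step 2 | dur = max(L[2]=5, C[1]=7) = 7
step 3 | dur = max(L[3]=3, C[2]=3) = 3
step 4 | dur = max(L[4]=3, C[3]=3) = 3
step 5 | dur = C[4]=3 = 3
sum of known step durations = 25
dur[0] = total - known = 29 - 25 = 4
L[0] is the binding max in step 0, so L[0] = dur[0] = 4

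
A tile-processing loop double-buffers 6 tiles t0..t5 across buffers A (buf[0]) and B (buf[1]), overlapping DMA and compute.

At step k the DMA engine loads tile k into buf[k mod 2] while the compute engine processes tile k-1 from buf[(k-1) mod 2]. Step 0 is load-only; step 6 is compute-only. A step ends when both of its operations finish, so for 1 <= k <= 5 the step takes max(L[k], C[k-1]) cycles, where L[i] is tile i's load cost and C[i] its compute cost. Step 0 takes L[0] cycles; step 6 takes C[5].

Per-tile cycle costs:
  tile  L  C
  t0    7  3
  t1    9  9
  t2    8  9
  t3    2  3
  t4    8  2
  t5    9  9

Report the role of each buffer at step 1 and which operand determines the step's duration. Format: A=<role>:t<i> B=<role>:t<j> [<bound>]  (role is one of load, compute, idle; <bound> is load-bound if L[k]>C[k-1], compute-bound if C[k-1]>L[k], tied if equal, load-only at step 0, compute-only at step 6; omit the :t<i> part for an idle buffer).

  0. 7=7c; end=7; A:t0 B:-
  1. max(9,3)=9c; end=16; A:t0 B:t1
  2. max(8,9)=9c; end=25; A:t2 B:t1
  3. max(2,9)=9c; end=34; A:t2 B:t3
  4. max(8,3)=8c; end=42; A:t4 B:t3
  5. max(9,2)=9c; end=51; A:t4 B:t5
  6. 9=9c; end=60; A:t4 B:t5

step 1: A=compute:t0 B=load:t1 [load-bound]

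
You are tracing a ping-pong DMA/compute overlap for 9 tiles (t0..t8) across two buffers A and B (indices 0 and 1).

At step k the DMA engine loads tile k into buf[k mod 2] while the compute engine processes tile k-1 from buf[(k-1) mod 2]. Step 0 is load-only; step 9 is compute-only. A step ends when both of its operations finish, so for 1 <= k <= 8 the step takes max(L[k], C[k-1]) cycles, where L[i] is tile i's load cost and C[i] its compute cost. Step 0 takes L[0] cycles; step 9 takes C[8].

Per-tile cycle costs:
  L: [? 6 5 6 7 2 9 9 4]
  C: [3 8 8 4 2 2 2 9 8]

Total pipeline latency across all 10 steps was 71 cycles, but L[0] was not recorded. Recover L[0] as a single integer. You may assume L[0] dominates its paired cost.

L[0] = 5

step 0 → dur = L[0]=? = L[0]  (unknown; binding)
step 1 → dur = max(L[1]=6, C[0]=3) = 6
step 2 → dur = max(L[2]=5, C[1]=8) = 8
step 3 → dur = max(L[3]=6, C[2]=8) = 8
step 4 → dur = max(L[4]=7, C[3]=4) = 7
step 5 → dur = max(L[5]=2, C[4]=2) = 2
step 6 → dur = max(L[6]=9, C[5]=2) = 9
step 7 → dur = max(L[7]=9, C[6]=2) = 9
step 8 → dur = max(L[8]=4, C[7]=9) = 9
step 9 → dur = C[8]=8 = 8
sum of known step durations = 66
dur[0] = total - known = 71 - 66 = 5
L[0] is the binding max in step 0, so L[0] = dur[0] = 5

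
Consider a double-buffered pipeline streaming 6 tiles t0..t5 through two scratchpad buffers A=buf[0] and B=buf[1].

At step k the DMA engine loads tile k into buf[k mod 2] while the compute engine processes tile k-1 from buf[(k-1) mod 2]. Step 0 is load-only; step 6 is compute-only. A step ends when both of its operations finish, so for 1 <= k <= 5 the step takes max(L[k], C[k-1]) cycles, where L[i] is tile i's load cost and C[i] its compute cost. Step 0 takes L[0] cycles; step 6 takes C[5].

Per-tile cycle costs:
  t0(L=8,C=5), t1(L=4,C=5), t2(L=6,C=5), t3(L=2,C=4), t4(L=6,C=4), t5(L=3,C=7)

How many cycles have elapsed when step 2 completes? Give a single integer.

  0. 8=8c; end=8; A:t0 B:-
  1. max(4,5)=5c; end=13; A:t0 B:t1
  2. max(6,5)=6c; end=19; A:t2 B:t1
  3. max(2,5)=5c; end=24; A:t2 B:t3
  4. max(6,4)=6c; end=30; A:t4 B:t3
  5. max(3,4)=4c; end=34; A:t4 B:t5
  6. 7=7c; end=41; A:t4 B:t5

end_cycle[2] = 19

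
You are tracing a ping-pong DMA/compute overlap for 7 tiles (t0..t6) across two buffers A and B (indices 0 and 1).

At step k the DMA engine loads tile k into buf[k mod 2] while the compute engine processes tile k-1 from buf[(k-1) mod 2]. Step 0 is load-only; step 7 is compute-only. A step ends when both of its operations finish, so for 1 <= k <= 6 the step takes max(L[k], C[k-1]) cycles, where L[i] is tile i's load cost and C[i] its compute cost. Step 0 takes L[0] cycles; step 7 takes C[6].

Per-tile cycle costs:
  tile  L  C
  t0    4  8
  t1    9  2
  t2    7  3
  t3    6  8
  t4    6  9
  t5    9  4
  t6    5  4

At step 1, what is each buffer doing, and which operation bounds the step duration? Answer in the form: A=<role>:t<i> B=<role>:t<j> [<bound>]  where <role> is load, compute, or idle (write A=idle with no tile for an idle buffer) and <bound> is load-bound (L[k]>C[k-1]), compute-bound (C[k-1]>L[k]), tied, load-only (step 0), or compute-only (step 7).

step 0: L[0]=4 → dur=4, Σ=4 | A=load:t0 B=idle [load-only]
step 1: L[1]=9 C[0]=8 → dur=9, Σ=13 | A=compute:t0 B=load:t1 [load-bound]
step 2: L[2]=7 C[1]=2 → dur=7, Σ=20 | A=load:t2 B=compute:t1 [load-bound]
step 3: L[3]=6 C[2]=3 → dur=6, Σ=26 | A=compute:t2 B=load:t3 [load-bound]
step 4: L[4]=6 C[3]=8 → dur=8, Σ=34 | A=load:t4 B=compute:t3 [compute-bound]
step 5: L[5]=9 C[4]=9 → dur=9, Σ=43 | A=compute:t4 B=load:t5 [tied]
step 6: L[6]=5 C[5]=4 → dur=5, Σ=48 | A=load:t6 B=compute:t5 [load-bound]
step 7: C[6]=4 → dur=4, Σ=52 | A=compute:t6 B=idle [compute-only]

step 1: A=compute:t0 B=load:t1 [load-bound]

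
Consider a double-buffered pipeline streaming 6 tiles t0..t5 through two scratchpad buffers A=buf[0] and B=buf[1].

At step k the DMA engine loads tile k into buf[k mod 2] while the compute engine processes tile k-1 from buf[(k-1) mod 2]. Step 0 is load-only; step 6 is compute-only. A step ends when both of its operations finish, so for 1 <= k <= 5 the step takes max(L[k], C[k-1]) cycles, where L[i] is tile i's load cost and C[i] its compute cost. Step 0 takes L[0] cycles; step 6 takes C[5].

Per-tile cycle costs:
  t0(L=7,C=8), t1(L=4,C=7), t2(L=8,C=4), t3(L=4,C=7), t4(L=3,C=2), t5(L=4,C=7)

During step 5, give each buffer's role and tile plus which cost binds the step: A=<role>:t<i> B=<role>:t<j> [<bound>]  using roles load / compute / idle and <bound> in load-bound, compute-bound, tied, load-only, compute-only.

step 5: A=compute:t4 B=load:t5 [load-bound]

  0. 7=7c; end=7; A:t0 B:-
  1. max(4,8)=8c; end=15; A:t0 B:t1
  2. max(8,7)=8c; end=23; A:t2 B:t1
  3. max(4,4)=4c; end=27; A:t2 B:t3
  4. max(3,7)=7c; end=34; A:t4 B:t3
  5. max(4,2)=4c; end=38; A:t4 B:t5
  6. 7=7c; end=45; A:t4 B:t5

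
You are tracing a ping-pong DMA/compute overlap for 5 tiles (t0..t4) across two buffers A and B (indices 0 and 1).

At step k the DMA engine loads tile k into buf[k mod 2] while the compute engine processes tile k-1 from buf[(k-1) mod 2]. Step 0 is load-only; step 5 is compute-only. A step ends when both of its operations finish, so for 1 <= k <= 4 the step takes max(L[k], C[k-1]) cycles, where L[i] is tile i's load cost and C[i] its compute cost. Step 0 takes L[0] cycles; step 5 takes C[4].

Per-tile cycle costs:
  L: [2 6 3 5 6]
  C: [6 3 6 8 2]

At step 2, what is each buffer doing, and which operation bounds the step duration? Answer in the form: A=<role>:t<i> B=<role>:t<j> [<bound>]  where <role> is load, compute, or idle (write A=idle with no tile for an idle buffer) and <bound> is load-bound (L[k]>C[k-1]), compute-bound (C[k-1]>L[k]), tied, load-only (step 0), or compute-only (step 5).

step 2: A=load:t2 B=compute:t1 [tied]

k=0 load=t0/2c comp=- wait=2 total=2
k=1 load=t1/6c comp=t0/6c wait=6 total=8
k=2 load=t2/3c comp=t1/3c wait=3 total=11
k=3 load=t3/5c comp=t2/6c wait=6 total=17
k=4 load=t4/6c comp=t3/8c wait=8 total=25
k=5 load=- comp=t4/2c wait=2 total=27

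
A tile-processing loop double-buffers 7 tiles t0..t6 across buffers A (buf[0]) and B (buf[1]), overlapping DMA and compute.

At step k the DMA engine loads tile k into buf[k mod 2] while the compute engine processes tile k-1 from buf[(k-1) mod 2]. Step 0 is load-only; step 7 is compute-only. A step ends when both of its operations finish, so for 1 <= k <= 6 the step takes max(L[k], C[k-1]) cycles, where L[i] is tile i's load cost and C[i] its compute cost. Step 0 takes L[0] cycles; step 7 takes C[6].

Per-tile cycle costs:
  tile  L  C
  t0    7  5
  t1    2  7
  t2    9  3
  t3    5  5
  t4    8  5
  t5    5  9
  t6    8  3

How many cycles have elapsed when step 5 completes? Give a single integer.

end_cycle[5] = 39

[0] DMA t0→A (7c) ∥ CU idle ⇒ 7c, clock 7
[1] DMA t1→B (2c) ∥ CU A:t0 (5c) ⇒ 5c, clock 12
[2] DMA t2→A (9c) ∥ CU B:t1 (7c) ⇒ 9c, clock 21
[3] DMA t3→B (5c) ∥ CU A:t2 (3c) ⇒ 5c, clock 26
[4] DMA t4→A (8c) ∥ CU B:t3 (5c) ⇒ 8c, clock 34
[5] DMA t5→B (5c) ∥ CU A:t4 (5c) ⇒ 5c, clock 39
[6] DMA t6→A (8c) ∥ CU B:t5 (9c) ⇒ 9c, clock 48
[7] DMA idle ∥ CU A:t6 (3c) ⇒ 3c, clock 51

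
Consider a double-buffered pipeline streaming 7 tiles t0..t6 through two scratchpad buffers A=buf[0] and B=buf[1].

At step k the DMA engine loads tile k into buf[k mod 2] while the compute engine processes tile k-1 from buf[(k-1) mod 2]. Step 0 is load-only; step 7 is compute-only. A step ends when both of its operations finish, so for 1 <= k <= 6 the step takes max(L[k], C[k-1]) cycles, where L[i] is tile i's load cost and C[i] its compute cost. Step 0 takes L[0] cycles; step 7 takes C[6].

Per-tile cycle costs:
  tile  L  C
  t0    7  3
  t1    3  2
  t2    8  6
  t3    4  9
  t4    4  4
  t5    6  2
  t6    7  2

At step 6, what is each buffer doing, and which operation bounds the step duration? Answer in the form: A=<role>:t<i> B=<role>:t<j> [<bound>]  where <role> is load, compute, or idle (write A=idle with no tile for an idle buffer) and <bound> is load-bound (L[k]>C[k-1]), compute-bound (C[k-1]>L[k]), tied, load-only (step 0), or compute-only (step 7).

[0] DMA t0→A (7c) ∥ CU idle ⇒ 7c, clock 7
[1] DMA t1→B (3c) ∥ CU A:t0 (3c) ⇒ 3c, clock 10
[2] DMA t2→A (8c) ∥ CU B:t1 (2c) ⇒ 8c, clock 18
[3] DMA t3→B (4c) ∥ CU A:t2 (6c) ⇒ 6c, clock 24
[4] DMA t4→A (4c) ∥ CU B:t3 (9c) ⇒ 9c, clock 33
[5] DMA t5→B (6c) ∥ CU A:t4 (4c) ⇒ 6c, clock 39
[6] DMA t6→A (7c) ∥ CU B:t5 (2c) ⇒ 7c, clock 46
[7] DMA idle ∥ CU A:t6 (2c) ⇒ 2c, clock 48

step 6: A=load:t6 B=compute:t5 [load-bound]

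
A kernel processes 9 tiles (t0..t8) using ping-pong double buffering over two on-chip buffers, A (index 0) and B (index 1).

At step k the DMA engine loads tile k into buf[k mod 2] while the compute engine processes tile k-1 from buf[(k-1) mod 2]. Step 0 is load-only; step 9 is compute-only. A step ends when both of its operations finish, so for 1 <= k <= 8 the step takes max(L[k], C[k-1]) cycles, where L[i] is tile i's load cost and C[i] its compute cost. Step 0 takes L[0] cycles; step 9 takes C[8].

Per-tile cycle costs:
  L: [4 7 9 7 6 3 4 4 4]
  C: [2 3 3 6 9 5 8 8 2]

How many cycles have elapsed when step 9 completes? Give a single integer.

[0] DMA t0→A (4c) ∥ CU idle ⇒ 4c, clock 4
[1] DMA t1→B (7c) ∥ CU A:t0 (2c) ⇒ 7c, clock 11
[2] DMA t2→A (9c) ∥ CU B:t1 (3c) ⇒ 9c, clock 20
[3] DMA t3→B (7c) ∥ CU A:t2 (3c) ⇒ 7c, clock 27
[4] DMA t4→A (6c) ∥ CU B:t3 (6c) ⇒ 6c, clock 33
[5] DMA t5→B (3c) ∥ CU A:t4 (9c) ⇒ 9c, clock 42
[6] DMA t6→A (4c) ∥ CU B:t5 (5c) ⇒ 5c, clock 47
[7] DMA t7→B (4c) ∥ CU A:t6 (8c) ⇒ 8c, clock 55
[8] DMA t8→A (4c) ∥ CU B:t7 (8c) ⇒ 8c, clock 63
[9] DMA idle ∥ CU A:t8 (2c) ⇒ 2c, clock 65

end_cycle[9] = 65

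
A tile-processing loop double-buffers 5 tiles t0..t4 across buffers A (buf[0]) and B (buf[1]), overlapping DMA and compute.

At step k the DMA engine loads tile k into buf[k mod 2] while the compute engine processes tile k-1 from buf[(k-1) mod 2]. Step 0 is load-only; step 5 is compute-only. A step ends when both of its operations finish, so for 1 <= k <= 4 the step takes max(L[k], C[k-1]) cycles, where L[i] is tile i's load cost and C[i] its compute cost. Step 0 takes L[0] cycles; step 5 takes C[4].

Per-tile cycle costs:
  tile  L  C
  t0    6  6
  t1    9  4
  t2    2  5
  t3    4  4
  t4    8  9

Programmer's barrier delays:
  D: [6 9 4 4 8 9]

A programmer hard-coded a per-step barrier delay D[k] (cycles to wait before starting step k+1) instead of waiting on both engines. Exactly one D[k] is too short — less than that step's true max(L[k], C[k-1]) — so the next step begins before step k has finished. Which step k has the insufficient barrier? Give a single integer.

k=0 barrier L[0]=6→6c, D[0]=6 ok
k=1 barrier max(L[1]=9,C[0]=6)→9c, D[1]=9 ok
k=2 barrier max(L[2]=2,C[1]=4)→4c, D[2]=4 ok
k=3 barrier max(L[3]=4,C[2]=5)→5c, D[3]=4 SHORT
k=4 barrier max(L[4]=8,C[3]=4)→8c, D[4]=8 ok
k=5 barrier C[4]=9→9c, D[5]=9 ok

hazard at step 3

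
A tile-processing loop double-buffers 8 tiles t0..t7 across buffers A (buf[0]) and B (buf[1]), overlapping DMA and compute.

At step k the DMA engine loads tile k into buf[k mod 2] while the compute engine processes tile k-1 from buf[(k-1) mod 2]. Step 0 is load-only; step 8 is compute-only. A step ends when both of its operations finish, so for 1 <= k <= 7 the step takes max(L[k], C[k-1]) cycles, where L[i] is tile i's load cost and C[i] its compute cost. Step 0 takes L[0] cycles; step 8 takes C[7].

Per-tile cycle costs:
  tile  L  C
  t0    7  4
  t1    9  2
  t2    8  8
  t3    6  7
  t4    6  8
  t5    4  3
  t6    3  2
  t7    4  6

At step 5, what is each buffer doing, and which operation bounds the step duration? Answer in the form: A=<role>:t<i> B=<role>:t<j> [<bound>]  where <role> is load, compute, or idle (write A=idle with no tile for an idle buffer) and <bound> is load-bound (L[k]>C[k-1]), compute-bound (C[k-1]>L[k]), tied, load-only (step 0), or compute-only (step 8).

  0. 7=7c; end=7; A:t0 B:-
  1. max(9,4)=9c; end=16; A:t0 B:t1
  2. max(8,2)=8c; end=24; A:t2 B:t1
  3. max(6,8)=8c; end=32; A:t2 B:t3
  4. max(6,7)=7c; end=39; A:t4 B:t3
  5. max(4,8)=8c; end=47; A:t4 B:t5
  6. max(3,3)=3c; end=50; A:t6 B:t5
  7. max(4,2)=4c; end=54; A:t6 B:t7
  8. 6=6c; end=60; A:t6 B:t7

step 5: A=compute:t4 B=load:t5 [compute-bound]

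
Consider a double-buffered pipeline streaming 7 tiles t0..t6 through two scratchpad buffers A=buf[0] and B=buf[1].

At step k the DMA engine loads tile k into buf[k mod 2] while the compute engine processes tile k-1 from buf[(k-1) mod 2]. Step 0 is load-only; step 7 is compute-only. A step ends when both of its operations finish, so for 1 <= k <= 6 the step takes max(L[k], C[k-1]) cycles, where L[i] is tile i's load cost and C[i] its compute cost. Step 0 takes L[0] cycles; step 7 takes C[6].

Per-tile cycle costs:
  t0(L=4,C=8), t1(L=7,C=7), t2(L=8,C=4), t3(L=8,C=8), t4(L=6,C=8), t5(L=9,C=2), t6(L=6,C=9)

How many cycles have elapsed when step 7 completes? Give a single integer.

end_cycle[7] = 60

k=0 load=t0/4c comp=- wait=4 total=4
k=1 load=t1/7c comp=t0/8c wait=8 total=12
k=2 load=t2/8c comp=t1/7c wait=8 total=20
k=3 load=t3/8c comp=t2/4c wait=8 total=28
k=4 load=t4/6c comp=t3/8c wait=8 total=36
k=5 load=t5/9c comp=t4/8c wait=9 total=45
k=6 load=t6/6c comp=t5/2c wait=6 total=51
k=7 load=- comp=t6/9c wait=9 total=60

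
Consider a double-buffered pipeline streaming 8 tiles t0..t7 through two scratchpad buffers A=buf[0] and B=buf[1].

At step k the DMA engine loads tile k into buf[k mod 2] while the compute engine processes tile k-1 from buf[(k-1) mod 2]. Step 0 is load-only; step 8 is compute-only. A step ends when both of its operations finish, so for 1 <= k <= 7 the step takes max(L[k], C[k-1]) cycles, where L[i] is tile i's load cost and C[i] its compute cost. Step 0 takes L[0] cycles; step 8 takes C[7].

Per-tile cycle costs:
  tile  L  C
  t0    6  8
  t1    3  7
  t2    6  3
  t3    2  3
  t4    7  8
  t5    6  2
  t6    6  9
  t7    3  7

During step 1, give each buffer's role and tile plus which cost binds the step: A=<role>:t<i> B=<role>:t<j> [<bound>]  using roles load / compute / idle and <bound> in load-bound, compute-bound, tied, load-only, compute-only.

step 1: A=compute:t0 B=load:t1 [compute-bound]

step 0: L[0]=6 → dur=6, Σ=6 | A=load:t0 B=idle [load-only]
step 1: L[1]=3 C[0]=8 → dur=8, Σ=14 | A=compute:t0 B=load:t1 [compute-bound]
step 2: L[2]=6 C[1]=7 → dur=7, Σ=21 | A=load:t2 B=compute:t1 [compute-bound]
step 3: L[3]=2 C[2]=3 → dur=3, Σ=24 | A=compute:t2 B=load:t3 [compute-bound]
step 4: L[4]=7 C[3]=3 → dur=7, Σ=31 | A=load:t4 B=compute:t3 [load-bound]
step 5: L[5]=6 C[4]=8 → dur=8, Σ=39 | A=compute:t4 B=load:t5 [compute-bound]
step 6: L[6]=6 C[5]=2 → dur=6, Σ=45 | A=load:t6 B=compute:t5 [load-bound]
step 7: L[7]=3 C[6]=9 → dur=9, Σ=54 | A=compute:t6 B=load:t7 [compute-bound]
step 8: C[7]=7 → dur=7, Σ=61 | A=idle B=compute:t7 [compute-only]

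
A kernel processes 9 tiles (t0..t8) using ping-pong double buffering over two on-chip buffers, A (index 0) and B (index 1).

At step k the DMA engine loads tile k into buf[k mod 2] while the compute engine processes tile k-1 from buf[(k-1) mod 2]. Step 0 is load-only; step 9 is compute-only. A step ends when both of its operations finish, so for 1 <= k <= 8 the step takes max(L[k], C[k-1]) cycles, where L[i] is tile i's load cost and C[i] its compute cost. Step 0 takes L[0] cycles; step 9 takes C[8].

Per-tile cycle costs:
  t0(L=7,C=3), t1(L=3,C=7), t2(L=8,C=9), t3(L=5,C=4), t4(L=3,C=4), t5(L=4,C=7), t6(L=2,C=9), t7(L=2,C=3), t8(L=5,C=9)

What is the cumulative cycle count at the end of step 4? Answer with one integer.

end_cycle[4] = 31

k=0 load=t0/7c comp=- wait=7 total=7
k=1 load=t1/3c comp=t0/3c wait=3 total=10
k=2 load=t2/8c comp=t1/7c wait=8 total=18
k=3 load=t3/5c comp=t2/9c wait=9 total=27
k=4 load=t4/3c comp=t3/4c wait=4 total=31
k=5 load=t5/4c comp=t4/4c wait=4 total=35
k=6 load=t6/2c comp=t5/7c wait=7 total=42
k=7 load=t7/2c comp=t6/9c wait=9 total=51
k=8 load=t8/5c comp=t7/3c wait=5 total=56
k=9 load=- comp=t8/9c wait=9 total=65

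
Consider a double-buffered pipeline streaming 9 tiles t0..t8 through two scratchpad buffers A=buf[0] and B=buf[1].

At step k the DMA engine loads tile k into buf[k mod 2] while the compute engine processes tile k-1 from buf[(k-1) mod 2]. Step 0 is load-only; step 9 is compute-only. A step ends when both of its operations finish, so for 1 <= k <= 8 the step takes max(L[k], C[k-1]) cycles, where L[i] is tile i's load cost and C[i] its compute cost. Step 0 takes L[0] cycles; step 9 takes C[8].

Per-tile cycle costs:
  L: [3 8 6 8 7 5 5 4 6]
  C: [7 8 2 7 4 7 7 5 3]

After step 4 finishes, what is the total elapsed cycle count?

  0. 3=3c; end=3; A:t0 B:-
  1. max(8,7)=8c; end=11; A:t0 B:t1
  2. max(6,8)=8c; end=19; A:t2 B:t1
  3. max(8,2)=8c; end=27; A:t2 B:t3
  4. max(7,7)=7c; end=34; A:t4 B:t3
  5. max(5,4)=5c; end=39; A:t4 B:t5
  6. max(5,7)=7c; end=46; A:t6 B:t5
  7. max(4,7)=7c; end=53; A:t6 B:t7
  8. max(6,5)=6c; end=59; A:t8 B:t7
  9. 3=3c; end=62; A:t8 B:t7

end_cycle[4] = 34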